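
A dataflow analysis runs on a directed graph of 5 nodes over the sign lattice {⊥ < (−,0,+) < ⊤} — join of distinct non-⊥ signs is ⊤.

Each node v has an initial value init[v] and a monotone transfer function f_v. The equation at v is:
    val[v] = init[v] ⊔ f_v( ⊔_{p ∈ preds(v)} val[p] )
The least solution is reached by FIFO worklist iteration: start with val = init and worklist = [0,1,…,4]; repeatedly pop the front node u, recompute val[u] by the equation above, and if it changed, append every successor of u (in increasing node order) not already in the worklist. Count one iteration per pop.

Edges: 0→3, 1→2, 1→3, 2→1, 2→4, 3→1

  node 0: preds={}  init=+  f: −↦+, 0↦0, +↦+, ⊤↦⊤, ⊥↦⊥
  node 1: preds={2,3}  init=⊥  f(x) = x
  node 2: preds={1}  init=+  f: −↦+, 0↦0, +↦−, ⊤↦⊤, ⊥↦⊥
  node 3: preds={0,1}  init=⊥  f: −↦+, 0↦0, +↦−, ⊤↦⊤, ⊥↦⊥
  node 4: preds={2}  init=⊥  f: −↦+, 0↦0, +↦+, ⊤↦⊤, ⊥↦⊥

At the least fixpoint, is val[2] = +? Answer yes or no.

no

Iteration log — 9 steps:
  step 1. node 0  ⊔preds=⊥  new=+  stable
  step 2. node 1  ⊔preds=+  new=+  old=⊥  +wl: 
  step 3. node 2  ⊔preds=+  new=⊤  old=+  +wl: 1
  step 4. node 3  ⊔preds=+  new=−  old=⊥  +wl: 
  step 5. node 4  ⊔preds=⊤  new=⊤  old=⊥  +wl: 
  step 6. node 1  ⊔preds=⊤  new=⊤  old=+  +wl: 2,3
  step 7. node 2  ⊔preds=⊤  new=⊤  stable
  step 8. node 3  ⊔preds=⊤  new=⊤  old=−  +wl: 1
  step 9. node 1  ⊔preds=⊤  new=⊤  stable

Least fixpoint reached:
  node 0: +
  node 1: ⊤
  node 2: ⊤
  node 3: ⊤
  node 4: ⊤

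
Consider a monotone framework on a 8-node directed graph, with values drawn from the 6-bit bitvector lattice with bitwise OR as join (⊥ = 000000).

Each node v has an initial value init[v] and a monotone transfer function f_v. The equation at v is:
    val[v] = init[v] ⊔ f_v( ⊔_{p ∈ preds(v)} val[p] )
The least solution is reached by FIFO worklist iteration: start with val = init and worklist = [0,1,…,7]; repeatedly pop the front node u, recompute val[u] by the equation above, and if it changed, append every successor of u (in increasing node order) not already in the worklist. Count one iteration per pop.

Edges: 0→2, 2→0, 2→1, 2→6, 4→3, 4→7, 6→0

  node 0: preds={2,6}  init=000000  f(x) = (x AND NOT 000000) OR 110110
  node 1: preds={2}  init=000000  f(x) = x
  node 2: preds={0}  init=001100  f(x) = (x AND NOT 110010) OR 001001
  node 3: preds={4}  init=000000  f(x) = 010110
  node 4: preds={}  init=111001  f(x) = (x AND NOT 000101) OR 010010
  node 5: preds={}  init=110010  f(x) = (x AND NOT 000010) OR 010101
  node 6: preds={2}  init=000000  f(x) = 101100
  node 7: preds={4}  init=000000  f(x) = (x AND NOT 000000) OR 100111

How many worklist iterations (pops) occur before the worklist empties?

12

Worklist (12 pops):
  #1 pop 0: in=001100 → 111110 (was 000000); enqueue []
  #2 pop 1: in=001100 → 001100 (was 000000); enqueue []
  #3 pop 2: in=111110 → 001101 (was 001100); enqueue [0,1]
  #4 pop 3: in=111001 → 010110 (was 000000); enqueue []
  #5 pop 4: in=000000 → 111011 (was 111001); enqueue [3]
  #6 pop 5: in=000000 → 110111 (was 110010); enqueue []
  #7 pop 6: in=001101 → 101100 (was 000000); enqueue []
  #8 pop 7: in=111011 → 111111 (was 000000); enqueue []
  #9 pop 0: in=101101 → 111111 (was 111110); enqueue [2]
  #10 pop 1: in=001101 → 001101 (was 001100); enqueue []
  #11 pop 3: in=111011 → 010110 (no change)
  #12 pop 2: in=111111 → 001101 (no change)

Fixpoint:
  val[0] = 111111
  val[1] = 001101
  val[2] = 001101
  val[3] = 010110
  val[4] = 111011
  val[5] = 110111
  val[6] = 101100
  val[7] = 111111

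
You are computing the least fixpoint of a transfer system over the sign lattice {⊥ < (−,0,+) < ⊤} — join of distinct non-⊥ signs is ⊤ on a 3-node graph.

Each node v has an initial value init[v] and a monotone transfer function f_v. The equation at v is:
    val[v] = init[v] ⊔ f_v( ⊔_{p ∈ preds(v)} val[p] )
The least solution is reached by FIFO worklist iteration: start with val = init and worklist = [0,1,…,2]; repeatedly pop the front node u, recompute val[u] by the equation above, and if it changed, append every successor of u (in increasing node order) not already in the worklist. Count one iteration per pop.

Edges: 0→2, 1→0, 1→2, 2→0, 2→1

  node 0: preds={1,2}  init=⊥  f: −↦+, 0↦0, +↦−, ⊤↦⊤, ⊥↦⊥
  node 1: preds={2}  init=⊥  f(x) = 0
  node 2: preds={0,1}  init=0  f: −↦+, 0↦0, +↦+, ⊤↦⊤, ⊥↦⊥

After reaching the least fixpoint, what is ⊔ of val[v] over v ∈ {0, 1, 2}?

Trace (4 dequeues):
  [1] u=0 | in 0 | out 0 | prev ⊥ | push {}
  [2] u=1 | in 0 | out 0 | prev ⊥ | push {0}
  [3] u=2 | in 0 | out 0 | ==
  [4] u=0 | in 0 | out 0 | ==

Converged values:
  [0] 0
  [1] 0
  [2] 0

0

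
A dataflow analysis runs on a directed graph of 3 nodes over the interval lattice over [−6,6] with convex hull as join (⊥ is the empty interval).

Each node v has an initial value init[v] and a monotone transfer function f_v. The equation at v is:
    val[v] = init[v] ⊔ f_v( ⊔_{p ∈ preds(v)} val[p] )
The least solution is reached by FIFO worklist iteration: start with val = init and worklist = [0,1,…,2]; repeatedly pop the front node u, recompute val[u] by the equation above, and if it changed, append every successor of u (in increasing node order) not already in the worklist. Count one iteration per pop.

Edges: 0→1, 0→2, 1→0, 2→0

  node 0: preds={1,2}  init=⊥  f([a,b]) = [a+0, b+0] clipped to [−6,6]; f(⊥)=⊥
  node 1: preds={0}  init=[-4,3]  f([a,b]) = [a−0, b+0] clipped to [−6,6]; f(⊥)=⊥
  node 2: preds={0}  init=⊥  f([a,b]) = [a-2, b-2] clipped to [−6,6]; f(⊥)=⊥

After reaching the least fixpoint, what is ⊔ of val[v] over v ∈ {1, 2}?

Trace (7 dequeues):
  [1] u=0 | in [-4,3] | out [-4,3] | prev ⊥ | push {}
  [2] u=1 | in [-4,3] | out [-4,3] | ==
  [3] u=2 | in [-4,3] | out [-6,1] | prev ⊥ | push {0}
  [4] u=0 | in [-6,3] | out [-6,3] | prev [-4,3] | push {1,2}
  [5] u=1 | in [-6,3] | out [-6,3] | prev [-4,3] | push {0}
  [6] u=2 | in [-6,3] | out [-6,1] | ==
  [7] u=0 | in [-6,3] | out [-6,3] | ==

Converged values:
  [0] [-6,3]
  [1] [-6,3]
  [2] [-6,1]

[-6,3]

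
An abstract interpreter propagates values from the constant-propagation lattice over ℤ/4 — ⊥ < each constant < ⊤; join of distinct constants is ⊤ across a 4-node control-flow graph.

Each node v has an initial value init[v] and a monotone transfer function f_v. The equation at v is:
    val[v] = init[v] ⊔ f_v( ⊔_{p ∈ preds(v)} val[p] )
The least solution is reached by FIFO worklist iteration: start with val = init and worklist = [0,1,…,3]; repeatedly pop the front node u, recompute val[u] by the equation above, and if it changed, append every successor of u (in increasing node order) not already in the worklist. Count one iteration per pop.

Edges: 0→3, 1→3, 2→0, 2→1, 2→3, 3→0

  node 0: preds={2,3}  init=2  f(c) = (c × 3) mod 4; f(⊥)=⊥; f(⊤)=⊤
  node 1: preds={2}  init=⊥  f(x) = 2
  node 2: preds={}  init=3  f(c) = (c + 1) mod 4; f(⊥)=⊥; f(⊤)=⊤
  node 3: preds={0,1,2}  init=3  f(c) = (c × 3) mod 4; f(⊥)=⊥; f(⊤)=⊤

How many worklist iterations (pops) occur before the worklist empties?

5

Worklist (5 pops):
  #1 pop 0: in=3 → ⊤ (was 2); enqueue []
  #2 pop 1: in=3 → 2 (was ⊥); enqueue []
  #3 pop 2: in=⊥ → 3 (no change)
  #4 pop 3: in=⊤ → ⊤ (was 3); enqueue [0]
  #5 pop 0: in=⊤ → ⊤ (no change)

Fixpoint:
  val[0] = ⊤
  val[1] = 2
  val[2] = 3
  val[3] = ⊤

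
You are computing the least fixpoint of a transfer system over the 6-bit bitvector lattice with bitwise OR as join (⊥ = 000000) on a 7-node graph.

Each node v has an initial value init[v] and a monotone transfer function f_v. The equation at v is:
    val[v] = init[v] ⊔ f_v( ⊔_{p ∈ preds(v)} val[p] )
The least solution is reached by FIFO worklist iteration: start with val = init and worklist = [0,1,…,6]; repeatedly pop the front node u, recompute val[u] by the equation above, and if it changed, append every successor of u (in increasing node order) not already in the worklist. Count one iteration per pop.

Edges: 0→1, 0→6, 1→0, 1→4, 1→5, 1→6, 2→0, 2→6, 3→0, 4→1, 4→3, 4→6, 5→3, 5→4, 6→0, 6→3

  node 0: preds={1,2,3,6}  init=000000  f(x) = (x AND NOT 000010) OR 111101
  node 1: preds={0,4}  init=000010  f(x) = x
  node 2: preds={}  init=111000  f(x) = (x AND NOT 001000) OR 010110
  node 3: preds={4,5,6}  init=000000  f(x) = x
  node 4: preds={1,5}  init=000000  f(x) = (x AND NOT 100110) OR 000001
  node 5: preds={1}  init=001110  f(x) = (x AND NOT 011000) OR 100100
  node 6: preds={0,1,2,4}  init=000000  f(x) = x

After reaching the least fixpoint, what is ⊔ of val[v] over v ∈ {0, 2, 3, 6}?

Iteration log — 12 steps:
  step 1. node 0  ⊔preds=111010  new=111101  old=000000  +wl: 
  step 2. node 1  ⊔preds=111101  new=111111  old=000010  +wl: 0
  step 3. node 2  ⊔preds=000000  new=111110  old=111000  +wl: 
  step 4. node 3  ⊔preds=001110  new=001110  old=000000  +wl: 
  step 5. node 4  ⊔preds=111111  new=011001  old=000000  +wl: 1,3
  step 6. node 5  ⊔preds=111111  new=101111  old=001110  +wl: 4
  step 7. node 6  ⊔preds=111111  new=111111  old=000000  +wl: 
  step 8. node 0  ⊔preds=111111  new=111101  stable
  step 9. node 1  ⊔preds=111101  new=111111  stable
  step 10. node 3  ⊔preds=111111  new=111111  old=001110  +wl: 0
  step 11. node 4  ⊔preds=111111  new=011001  stable
  step 12. node 0  ⊔preds=111111  new=111101  stable

Least fixpoint reached:
  node 0: 111101
  node 1: 111111
  node 2: 111110
  node 3: 111111
  node 4: 011001
  node 5: 101111
  node 6: 111111

111111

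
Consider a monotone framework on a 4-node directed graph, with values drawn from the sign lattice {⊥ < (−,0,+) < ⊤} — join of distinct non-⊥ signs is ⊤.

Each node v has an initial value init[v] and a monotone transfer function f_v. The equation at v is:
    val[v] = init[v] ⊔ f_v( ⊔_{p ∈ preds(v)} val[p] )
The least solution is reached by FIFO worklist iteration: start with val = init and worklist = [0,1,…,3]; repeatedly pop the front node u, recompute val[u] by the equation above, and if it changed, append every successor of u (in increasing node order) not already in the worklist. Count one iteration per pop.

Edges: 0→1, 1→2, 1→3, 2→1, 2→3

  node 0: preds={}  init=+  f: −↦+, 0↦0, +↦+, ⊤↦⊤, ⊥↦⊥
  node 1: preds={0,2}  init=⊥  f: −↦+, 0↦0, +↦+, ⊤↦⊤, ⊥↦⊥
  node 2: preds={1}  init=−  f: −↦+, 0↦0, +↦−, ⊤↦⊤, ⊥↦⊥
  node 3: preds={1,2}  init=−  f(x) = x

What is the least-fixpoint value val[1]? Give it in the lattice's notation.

⊤

Trace (5 dequeues):
  [1] u=0 | in ⊥ | out + | ==
  [2] u=1 | in ⊤ | out ⊤ | prev ⊥ | push {}
  [3] u=2 | in ⊤ | out ⊤ | prev − | push {1}
  [4] u=3 | in ⊤ | out ⊤ | prev − | push {}
  [5] u=1 | in ⊤ | out ⊤ | ==

Converged values:
  [0] +
  [1] ⊤
  [2] ⊤
  [3] ⊤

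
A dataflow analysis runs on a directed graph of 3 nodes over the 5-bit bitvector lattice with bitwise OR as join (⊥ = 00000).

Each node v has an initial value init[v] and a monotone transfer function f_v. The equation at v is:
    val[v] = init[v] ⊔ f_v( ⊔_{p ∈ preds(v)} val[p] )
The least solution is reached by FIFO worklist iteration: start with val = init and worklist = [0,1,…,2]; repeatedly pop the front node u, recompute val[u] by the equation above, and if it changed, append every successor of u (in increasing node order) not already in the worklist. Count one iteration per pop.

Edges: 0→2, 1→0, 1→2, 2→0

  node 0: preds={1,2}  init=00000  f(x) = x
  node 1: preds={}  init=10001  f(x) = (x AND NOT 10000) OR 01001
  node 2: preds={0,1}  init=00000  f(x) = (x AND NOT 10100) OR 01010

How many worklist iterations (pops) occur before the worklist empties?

Worklist (5 pops):
  #1 pop 0: in=10001 → 10001 (was 00000); enqueue []
  #2 pop 1: in=00000 → 11001 (was 10001); enqueue [0]
  #3 pop 2: in=11001 → 01011 (was 00000); enqueue []
  #4 pop 0: in=11011 → 11011 (was 10001); enqueue [2]
  #5 pop 2: in=11011 → 01011 (no change)

Fixpoint:
  val[0] = 11011
  val[1] = 11001
  val[2] = 01011

5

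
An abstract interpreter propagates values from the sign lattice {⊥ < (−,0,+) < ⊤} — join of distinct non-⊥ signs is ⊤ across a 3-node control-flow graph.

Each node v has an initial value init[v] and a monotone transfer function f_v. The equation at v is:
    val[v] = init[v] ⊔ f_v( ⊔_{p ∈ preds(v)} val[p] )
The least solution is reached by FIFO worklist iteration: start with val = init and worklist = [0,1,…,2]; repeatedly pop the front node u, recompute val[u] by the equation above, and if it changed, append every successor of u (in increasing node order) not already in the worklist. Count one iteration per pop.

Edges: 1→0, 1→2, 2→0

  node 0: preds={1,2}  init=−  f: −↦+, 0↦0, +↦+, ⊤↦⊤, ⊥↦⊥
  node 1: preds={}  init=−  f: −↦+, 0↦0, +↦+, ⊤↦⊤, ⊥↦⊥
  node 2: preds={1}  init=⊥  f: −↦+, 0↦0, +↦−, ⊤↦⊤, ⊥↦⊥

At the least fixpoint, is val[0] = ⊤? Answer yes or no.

Worklist (4 pops):
  #1 pop 0: in=− → ⊤ (was −); enqueue []
  #2 pop 1: in=⊥ → − (no change)
  #3 pop 2: in=− → + (was ⊥); enqueue [0]
  #4 pop 0: in=⊤ → ⊤ (no change)

Fixpoint:
  val[0] = ⊤
  val[1] = −
  val[2] = +

yes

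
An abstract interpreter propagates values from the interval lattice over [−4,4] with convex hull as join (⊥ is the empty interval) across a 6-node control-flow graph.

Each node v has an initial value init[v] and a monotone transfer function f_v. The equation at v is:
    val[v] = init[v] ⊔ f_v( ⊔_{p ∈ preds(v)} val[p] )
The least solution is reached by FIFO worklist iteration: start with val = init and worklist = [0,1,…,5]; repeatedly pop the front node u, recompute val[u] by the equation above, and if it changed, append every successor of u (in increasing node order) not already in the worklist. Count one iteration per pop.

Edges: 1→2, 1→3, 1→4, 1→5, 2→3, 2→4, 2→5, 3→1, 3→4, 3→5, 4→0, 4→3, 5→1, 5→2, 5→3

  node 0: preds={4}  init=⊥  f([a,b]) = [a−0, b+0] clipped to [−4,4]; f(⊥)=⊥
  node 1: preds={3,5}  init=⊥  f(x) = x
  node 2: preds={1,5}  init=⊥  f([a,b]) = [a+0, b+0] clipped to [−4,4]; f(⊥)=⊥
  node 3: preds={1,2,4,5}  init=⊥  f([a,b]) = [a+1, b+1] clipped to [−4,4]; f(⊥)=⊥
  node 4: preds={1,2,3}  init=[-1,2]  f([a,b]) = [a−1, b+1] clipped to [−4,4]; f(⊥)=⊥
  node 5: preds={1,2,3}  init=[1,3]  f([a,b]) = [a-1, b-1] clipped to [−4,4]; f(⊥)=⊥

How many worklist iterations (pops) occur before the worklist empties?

31

Iteration log — 31 steps:
  step 1. node 0  ⊔preds=[-1,2]  new=[-1,2]  old=⊥  +wl: 
  step 2. node 1  ⊔preds=[1,3]  new=[1,3]  old=⊥  +wl: 
  step 3. node 2  ⊔preds=[1,3]  new=[1,3]  old=⊥  +wl: 
  step 4. node 3  ⊔preds=[-1,3]  new=[0,4]  old=⊥  +wl: 1
  step 5. node 4  ⊔preds=[0,4]  new=[-1,4]  old=[-1,2]  +wl: 0,3
  step 6. node 5  ⊔preds=[0,4]  new=[-1,3]  old=[1,3]  +wl: 2
  step 7. node 1  ⊔preds=[-1,4]  new=[-1,4]  old=[1,3]  +wl: 4,5
  step 8. node 0  ⊔preds=[-1,4]  new=[-1,4]  old=[-1,2]  +wl: 
  step 9. node 3  ⊔preds=[-1,4]  new=[0,4]  stable
  step 10. node 2  ⊔preds=[-1,4]  new=[-1,4]  old=[1,3]  +wl: 3
  step 11. node 4  ⊔preds=[-1,4]  new=[-2,4]  old=[-1,4]  +wl: 0
  step 12. node 5  ⊔preds=[-1,4]  new=[-2,3]  old=[-1,3]  +wl: 1,2
  step 13. node 3  ⊔preds=[-2,4]  new=[-1,4]  old=[0,4]  +wl: 4,5
  step 14. node 0  ⊔preds=[-2,4]  new=[-2,4]  old=[-1,4]  +wl: 
  step 15. node 1  ⊔preds=[-2,4]  new=[-2,4]  old=[-1,4]  +wl: 3
  step 16. node 2  ⊔preds=[-2,4]  new=[-2,4]  old=[-1,4]  +wl: 
  step 17. node 4  ⊔preds=[-2,4]  new=[-3,4]  old=[-2,4]  +wl: 0
  step 18. node 5  ⊔preds=[-2,4]  new=[-3,3]  old=[-2,3]  +wl: 1,2
  step 19. node 3  ⊔preds=[-3,4]  new=[-2,4]  old=[-1,4]  +wl: 4,5
  step 20. node 0  ⊔preds=[-3,4]  new=[-3,4]  old=[-2,4]  +wl: 
  step 21. node 1  ⊔preds=[-3,4]  new=[-3,4]  old=[-2,4]  +wl: 3
  step 22. node 2  ⊔preds=[-3,4]  new=[-3,4]  old=[-2,4]  +wl: 
  step 23. node 4  ⊔preds=[-3,4]  new=[-4,4]  old=[-3,4]  +wl: 0
  step 24. node 5  ⊔preds=[-3,4]  new=[-4,3]  old=[-3,3]  +wl: 1,2
  step 25. node 3  ⊔preds=[-4,4]  new=[-3,4]  old=[-2,4]  +wl: 4,5
  step 26. node 0  ⊔preds=[-4,4]  new=[-4,4]  old=[-3,4]  +wl: 
  step 27. node 1  ⊔preds=[-4,4]  new=[-4,4]  old=[-3,4]  +wl: 3
  step 28. node 2  ⊔preds=[-4,4]  new=[-4,4]  old=[-3,4]  +wl: 
  step 29. node 4  ⊔preds=[-4,4]  new=[-4,4]  stable
  step 30. node 5  ⊔preds=[-4,4]  new=[-4,3]  stable
  step 31. node 3  ⊔preds=[-4,4]  new=[-3,4]  stable

Least fixpoint reached:
  node 0: [-4,4]
  node 1: [-4,4]
  node 2: [-4,4]
  node 3: [-3,4]
  node 4: [-4,4]
  node 5: [-4,3]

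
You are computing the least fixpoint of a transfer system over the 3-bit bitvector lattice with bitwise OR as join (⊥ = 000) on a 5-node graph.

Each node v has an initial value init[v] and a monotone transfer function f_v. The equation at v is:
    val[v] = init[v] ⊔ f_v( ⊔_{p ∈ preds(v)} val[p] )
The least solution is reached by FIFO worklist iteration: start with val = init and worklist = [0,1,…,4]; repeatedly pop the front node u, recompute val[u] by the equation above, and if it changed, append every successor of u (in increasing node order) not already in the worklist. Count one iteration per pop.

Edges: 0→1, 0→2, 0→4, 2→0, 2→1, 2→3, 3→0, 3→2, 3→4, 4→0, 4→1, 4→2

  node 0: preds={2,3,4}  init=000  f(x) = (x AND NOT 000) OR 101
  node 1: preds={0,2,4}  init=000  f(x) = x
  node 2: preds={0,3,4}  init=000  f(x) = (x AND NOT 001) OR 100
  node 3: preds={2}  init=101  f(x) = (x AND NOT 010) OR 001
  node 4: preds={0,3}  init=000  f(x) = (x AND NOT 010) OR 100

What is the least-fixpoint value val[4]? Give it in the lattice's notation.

101

Iteration log — 8 steps:
  step 1. node 0  ⊔preds=101  new=101  old=000  +wl: 
  step 2. node 1  ⊔preds=101  new=101  old=000  +wl: 
  step 3. node 2  ⊔preds=101  new=100  old=000  +wl: 0,1
  step 4. node 3  ⊔preds=100  new=101  stable
  step 5. node 4  ⊔preds=101  new=101  old=000  +wl: 2
  step 6. node 0  ⊔preds=101  new=101  stable
  step 7. node 1  ⊔preds=101  new=101  stable
  step 8. node 2  ⊔preds=101  new=100  stable

Least fixpoint reached:
  node 0: 101
  node 1: 101
  node 2: 100
  node 3: 101
  node 4: 101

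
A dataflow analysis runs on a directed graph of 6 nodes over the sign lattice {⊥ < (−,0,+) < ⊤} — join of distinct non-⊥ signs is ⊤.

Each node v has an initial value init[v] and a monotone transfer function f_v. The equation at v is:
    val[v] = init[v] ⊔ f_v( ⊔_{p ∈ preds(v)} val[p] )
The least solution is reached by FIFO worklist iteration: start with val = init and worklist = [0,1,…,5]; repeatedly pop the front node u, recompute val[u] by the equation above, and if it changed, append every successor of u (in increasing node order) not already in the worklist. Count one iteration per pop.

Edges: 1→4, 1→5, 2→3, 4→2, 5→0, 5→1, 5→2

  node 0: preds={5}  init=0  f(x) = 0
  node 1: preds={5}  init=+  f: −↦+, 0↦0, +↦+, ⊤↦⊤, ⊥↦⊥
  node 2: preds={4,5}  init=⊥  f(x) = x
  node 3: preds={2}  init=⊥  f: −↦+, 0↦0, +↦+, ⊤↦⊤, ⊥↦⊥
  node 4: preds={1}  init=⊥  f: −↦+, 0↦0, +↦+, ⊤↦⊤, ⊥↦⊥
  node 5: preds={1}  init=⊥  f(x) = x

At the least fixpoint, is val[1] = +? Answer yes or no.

Worklist (10 pops):
  #1 pop 0: in=⊥ → 0 (no change)
  #2 pop 1: in=⊥ → + (no change)
  #3 pop 2: in=⊥ → ⊥ (no change)
  #4 pop 3: in=⊥ → ⊥ (no change)
  #5 pop 4: in=+ → + (was ⊥); enqueue [2]
  #6 pop 5: in=+ → + (was ⊥); enqueue [0,1]
  #7 pop 2: in=+ → + (was ⊥); enqueue [3]
  #8 pop 0: in=+ → 0 (no change)
  #9 pop 1: in=+ → + (no change)
  #10 pop 3: in=+ → + (was ⊥); enqueue []

Fixpoint:
  val[0] = 0
  val[1] = +
  val[2] = +
  val[3] = +
  val[4] = +
  val[5] = +

yes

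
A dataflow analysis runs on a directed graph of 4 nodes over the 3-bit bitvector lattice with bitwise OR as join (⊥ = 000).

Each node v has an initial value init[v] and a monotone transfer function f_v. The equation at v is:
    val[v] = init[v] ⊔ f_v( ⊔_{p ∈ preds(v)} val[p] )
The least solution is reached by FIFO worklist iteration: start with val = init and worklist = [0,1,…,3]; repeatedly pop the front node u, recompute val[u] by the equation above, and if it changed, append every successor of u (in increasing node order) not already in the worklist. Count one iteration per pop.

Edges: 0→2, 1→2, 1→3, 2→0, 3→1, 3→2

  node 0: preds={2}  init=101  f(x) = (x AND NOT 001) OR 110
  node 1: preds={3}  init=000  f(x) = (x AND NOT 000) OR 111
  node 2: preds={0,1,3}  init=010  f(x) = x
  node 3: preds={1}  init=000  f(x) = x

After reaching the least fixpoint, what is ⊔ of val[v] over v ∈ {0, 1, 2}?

111

Worklist (7 pops):
  #1 pop 0: in=010 → 111 (was 101); enqueue []
  #2 pop 1: in=000 → 111 (was 000); enqueue []
  #3 pop 2: in=111 → 111 (was 010); enqueue [0]
  #4 pop 3: in=111 → 111 (was 000); enqueue [1,2]
  #5 pop 0: in=111 → 111 (no change)
  #6 pop 1: in=111 → 111 (no change)
  #7 pop 2: in=111 → 111 (no change)

Fixpoint:
  val[0] = 111
  val[1] = 111
  val[2] = 111
  val[3] = 111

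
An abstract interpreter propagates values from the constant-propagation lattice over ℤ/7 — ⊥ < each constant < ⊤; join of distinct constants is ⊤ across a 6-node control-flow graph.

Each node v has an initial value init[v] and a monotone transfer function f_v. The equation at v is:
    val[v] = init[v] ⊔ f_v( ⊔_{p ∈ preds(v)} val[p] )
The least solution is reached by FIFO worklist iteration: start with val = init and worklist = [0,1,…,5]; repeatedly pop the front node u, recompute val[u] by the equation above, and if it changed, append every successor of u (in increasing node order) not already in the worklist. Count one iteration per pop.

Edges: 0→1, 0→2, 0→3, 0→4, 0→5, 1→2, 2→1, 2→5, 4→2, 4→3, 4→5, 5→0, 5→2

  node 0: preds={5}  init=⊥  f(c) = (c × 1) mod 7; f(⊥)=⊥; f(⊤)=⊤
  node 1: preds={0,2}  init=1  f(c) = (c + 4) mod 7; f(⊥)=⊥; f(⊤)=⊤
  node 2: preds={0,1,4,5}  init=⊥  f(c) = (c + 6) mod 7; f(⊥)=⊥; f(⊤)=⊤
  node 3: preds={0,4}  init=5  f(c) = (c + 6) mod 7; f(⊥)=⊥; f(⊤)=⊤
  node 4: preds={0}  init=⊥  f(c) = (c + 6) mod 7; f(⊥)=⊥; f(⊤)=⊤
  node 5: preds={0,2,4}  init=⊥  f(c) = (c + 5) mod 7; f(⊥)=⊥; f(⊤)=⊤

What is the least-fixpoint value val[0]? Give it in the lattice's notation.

⊤

Worklist (23 pops):
  #1 pop 0: in=⊥ → ⊥ (no change)
  #2 pop 1: in=⊥ → 1 (no change)
  #3 pop 2: in=1 → 0 (was ⊥); enqueue [1]
  #4 pop 3: in=⊥ → 5 (no change)
  #5 pop 4: in=⊥ → ⊥ (no change)
  #6 pop 5: in=0 → 5 (was ⊥); enqueue [0,2]
  #7 pop 1: in=0 → ⊤ (was 1); enqueue []
  #8 pop 0: in=5 → 5 (was ⊥); enqueue [1,3,4,5]
  #9 pop 2: in=⊤ → ⊤ (was 0); enqueue []
  #10 pop 1: in=⊤ → ⊤ (no change)
  #11 pop 3: in=5 → ⊤ (was 5); enqueue []
  #12 pop 4: in=5 → 4 (was ⊥); enqueue [2,3]
  #13 pop 5: in=⊤ → ⊤ (was 5); enqueue [0]
  #14 pop 2: in=⊤ → ⊤ (no change)
  #15 pop 3: in=⊤ → ⊤ (no change)
  #16 pop 0: in=⊤ → ⊤ (was 5); enqueue [1,2,3,4,5]
  #17 pop 1: in=⊤ → ⊤ (no change)
  #18 pop 2: in=⊤ → ⊤ (no change)
  #19 pop 3: in=⊤ → ⊤ (no change)
  #20 pop 4: in=⊤ → ⊤ (was 4); enqueue [2,3]
  #21 pop 5: in=⊤ → ⊤ (no change)
  #22 pop 2: in=⊤ → ⊤ (no change)
  #23 pop 3: in=⊤ → ⊤ (no change)

Fixpoint:
  val[0] = ⊤
  val[1] = ⊤
  val[2] = ⊤
  val[3] = ⊤
  val[4] = ⊤
  val[5] = ⊤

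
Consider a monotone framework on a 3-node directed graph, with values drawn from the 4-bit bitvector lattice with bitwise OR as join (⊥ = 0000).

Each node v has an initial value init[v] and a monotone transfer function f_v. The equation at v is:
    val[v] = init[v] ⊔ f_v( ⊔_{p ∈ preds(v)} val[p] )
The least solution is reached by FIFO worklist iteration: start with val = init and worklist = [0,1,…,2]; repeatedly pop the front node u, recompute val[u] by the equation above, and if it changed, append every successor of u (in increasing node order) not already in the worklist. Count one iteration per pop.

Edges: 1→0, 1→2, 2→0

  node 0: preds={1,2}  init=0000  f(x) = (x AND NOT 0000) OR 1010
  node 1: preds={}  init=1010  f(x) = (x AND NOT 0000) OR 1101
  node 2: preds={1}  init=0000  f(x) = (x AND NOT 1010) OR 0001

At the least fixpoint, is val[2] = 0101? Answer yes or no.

yes

Trace (4 dequeues):
  [1] u=0 | in 1010 | out 1010 | prev 0000 | push {}
  [2] u=1 | in 0000 | out 1111 | prev 1010 | push {0}
  [3] u=2 | in 1111 | out 0101 | prev 0000 | push {}
  [4] u=0 | in 1111 | out 1111 | prev 1010 | push {}

Converged values:
  [0] 1111
  [1] 1111
  [2] 0101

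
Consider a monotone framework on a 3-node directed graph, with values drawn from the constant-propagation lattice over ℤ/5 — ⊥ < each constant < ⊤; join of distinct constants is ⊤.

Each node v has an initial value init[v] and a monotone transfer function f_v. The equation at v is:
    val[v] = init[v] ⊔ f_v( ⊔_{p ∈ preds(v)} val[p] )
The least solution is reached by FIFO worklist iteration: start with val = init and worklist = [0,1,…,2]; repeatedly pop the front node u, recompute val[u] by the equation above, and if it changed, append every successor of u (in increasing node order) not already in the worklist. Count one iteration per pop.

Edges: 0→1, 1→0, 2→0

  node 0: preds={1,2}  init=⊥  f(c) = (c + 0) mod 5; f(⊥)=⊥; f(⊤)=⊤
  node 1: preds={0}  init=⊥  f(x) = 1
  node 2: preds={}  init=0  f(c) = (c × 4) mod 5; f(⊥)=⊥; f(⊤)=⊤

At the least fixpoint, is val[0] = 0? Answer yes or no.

no

Worklist (5 pops):
  #1 pop 0: in=0 → 0 (was ⊥); enqueue []
  #2 pop 1: in=0 → 1 (was ⊥); enqueue [0]
  #3 pop 2: in=⊥ → 0 (no change)
  #4 pop 0: in=⊤ → ⊤ (was 0); enqueue [1]
  #5 pop 1: in=⊤ → 1 (no change)

Fixpoint:
  val[0] = ⊤
  val[1] = 1
  val[2] = 0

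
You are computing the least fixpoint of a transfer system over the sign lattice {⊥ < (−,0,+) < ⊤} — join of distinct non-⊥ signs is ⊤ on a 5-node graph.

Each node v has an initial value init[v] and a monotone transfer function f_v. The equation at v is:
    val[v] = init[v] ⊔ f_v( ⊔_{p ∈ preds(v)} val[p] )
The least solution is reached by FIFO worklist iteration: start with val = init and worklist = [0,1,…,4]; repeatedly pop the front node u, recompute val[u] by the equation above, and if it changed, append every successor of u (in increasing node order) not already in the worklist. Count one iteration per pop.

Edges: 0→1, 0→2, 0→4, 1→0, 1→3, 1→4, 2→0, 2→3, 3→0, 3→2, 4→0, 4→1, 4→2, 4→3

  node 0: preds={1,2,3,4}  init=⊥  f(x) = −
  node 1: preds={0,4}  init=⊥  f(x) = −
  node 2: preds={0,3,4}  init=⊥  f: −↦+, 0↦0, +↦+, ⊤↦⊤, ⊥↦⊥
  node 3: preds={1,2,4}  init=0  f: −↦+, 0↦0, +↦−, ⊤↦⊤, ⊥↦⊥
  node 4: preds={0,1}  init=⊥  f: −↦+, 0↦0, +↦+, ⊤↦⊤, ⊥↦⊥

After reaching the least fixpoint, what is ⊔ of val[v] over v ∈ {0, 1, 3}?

⊤

Iteration log — 9 steps:
  step 1. node 0  ⊔preds=0  new=−  old=⊥  +wl: 
  step 2. node 1  ⊔preds=−  new=−  old=⊥  +wl: 0
  step 3. node 2  ⊔preds=⊤  new=⊤  old=⊥  +wl: 
  step 4. node 3  ⊔preds=⊤  new=⊤  old=0  +wl: 2
  step 5. node 4  ⊔preds=−  new=+  old=⊥  +wl: 1,3
  step 6. node 0  ⊔preds=⊤  new=−  stable
  step 7. node 2  ⊔preds=⊤  new=⊤  stable
  step 8. node 1  ⊔preds=⊤  new=−  stable
  step 9. node 3  ⊔preds=⊤  new=⊤  stable

Least fixpoint reached:
  node 0: −
  node 1: −
  node 2: ⊤
  node 3: ⊤
  node 4: +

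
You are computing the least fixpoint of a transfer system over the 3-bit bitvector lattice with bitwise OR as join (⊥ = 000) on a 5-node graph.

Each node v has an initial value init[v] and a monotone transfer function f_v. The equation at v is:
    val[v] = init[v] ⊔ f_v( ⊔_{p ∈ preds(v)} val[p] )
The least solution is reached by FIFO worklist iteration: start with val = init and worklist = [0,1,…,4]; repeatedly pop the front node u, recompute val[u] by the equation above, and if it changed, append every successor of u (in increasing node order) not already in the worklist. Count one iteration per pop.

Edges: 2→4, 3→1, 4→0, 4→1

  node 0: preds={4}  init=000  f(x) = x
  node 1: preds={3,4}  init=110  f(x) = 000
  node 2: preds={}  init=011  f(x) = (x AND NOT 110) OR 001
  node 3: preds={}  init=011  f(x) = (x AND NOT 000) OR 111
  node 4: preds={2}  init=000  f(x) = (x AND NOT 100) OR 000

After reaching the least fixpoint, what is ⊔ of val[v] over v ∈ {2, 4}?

011

Trace (7 dequeues):
  [1] u=0 | in 000 | out 000 | ==
  [2] u=1 | in 011 | out 110 | ==
  [3] u=2 | in 000 | out 011 | ==
  [4] u=3 | in 000 | out 111 | prev 011 | push {1}
  [5] u=4 | in 011 | out 011 | prev 000 | push {0}
  [6] u=1 | in 111 | out 110 | ==
  [7] u=0 | in 011 | out 011 | prev 000 | push {}

Converged values:
  [0] 011
  [1] 110
  [2] 011
  [3] 111
  [4] 011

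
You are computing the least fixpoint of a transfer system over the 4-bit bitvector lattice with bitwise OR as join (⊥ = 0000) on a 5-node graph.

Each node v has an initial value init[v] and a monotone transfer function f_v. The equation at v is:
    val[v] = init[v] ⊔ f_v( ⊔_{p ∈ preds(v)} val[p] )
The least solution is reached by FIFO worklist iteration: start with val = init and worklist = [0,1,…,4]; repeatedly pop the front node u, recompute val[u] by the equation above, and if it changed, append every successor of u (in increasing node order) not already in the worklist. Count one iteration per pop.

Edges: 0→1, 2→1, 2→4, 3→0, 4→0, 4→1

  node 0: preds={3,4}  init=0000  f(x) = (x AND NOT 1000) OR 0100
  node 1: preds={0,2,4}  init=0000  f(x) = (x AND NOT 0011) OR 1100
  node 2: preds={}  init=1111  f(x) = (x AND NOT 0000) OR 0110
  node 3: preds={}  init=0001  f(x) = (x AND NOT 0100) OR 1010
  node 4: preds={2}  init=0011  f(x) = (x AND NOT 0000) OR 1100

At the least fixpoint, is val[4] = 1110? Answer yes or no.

Trace (7 dequeues):
  [1] u=0 | in 0011 | out 0111 | prev 0000 | push {}
  [2] u=1 | in 1111 | out 1100 | prev 0000 | push {}
  [3] u=2 | in 0000 | out 1111 | ==
  [4] u=3 | in 0000 | out 1011 | prev 0001 | push {0}
  [5] u=4 | in 1111 | out 1111 | prev 0011 | push {1}
  [6] u=0 | in 1111 | out 0111 | ==
  [7] u=1 | in 1111 | out 1100 | ==

Converged values:
  [0] 0111
  [1] 1100
  [2] 1111
  [3] 1011
  [4] 1111

no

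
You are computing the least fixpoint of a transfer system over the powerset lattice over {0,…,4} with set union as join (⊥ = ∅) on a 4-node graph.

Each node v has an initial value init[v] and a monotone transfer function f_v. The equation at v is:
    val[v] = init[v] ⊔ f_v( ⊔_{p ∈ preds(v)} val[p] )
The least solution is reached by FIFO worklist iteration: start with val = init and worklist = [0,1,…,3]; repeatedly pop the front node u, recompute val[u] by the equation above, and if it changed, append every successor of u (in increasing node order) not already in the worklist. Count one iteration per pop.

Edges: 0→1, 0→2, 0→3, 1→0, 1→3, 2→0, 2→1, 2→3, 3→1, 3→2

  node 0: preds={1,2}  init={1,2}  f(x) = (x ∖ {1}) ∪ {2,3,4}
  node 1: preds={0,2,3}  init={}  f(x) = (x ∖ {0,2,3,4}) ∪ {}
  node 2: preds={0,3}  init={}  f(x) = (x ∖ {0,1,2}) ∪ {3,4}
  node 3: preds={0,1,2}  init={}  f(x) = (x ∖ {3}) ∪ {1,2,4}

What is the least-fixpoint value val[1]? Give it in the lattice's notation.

{1}

Worklist (7 pops):
  #1 pop 0: in={} → {1,2,3,4} (was {1,2}); enqueue []
  #2 pop 1: in={1,2,3,4} → {1} (was {}); enqueue [0]
  #3 pop 2: in={1,2,3,4} → {3,4} (was {}); enqueue [1]
  #4 pop 3: in={1,2,3,4} → {1,2,4} (was {}); enqueue [2]
  #5 pop 0: in={1,3,4} → {1,2,3,4} (no change)
  #6 pop 1: in={1,2,3,4} → {1} (no change)
  #7 pop 2: in={1,2,3,4} → {3,4} (no change)

Fixpoint:
  val[0] = {1,2,3,4}
  val[1] = {1}
  val[2] = {3,4}
  val[3] = {1,2,4}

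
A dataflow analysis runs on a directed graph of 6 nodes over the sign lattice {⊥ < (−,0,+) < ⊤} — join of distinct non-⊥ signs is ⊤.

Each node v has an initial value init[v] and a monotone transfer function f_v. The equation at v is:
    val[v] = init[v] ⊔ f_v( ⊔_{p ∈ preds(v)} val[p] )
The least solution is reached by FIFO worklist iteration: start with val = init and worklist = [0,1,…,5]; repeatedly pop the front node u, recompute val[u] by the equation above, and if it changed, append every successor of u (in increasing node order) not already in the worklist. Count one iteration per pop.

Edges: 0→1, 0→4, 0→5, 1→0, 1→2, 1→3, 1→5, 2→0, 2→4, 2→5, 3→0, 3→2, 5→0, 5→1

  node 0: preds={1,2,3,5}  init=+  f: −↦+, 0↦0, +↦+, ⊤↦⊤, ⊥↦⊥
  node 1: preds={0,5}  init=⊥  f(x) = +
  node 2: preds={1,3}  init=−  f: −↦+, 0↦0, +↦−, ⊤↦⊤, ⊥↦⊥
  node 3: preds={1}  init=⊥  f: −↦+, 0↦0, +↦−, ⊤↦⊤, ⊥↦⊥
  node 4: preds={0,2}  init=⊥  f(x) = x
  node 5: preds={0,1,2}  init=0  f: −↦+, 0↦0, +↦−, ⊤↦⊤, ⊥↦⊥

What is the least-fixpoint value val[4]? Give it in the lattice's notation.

Worklist (12 pops):
  #1 pop 0: in=⊤ → ⊤ (was +); enqueue []
  #2 pop 1: in=⊤ → + (was ⊥); enqueue [0]
  #3 pop 2: in=+ → − (no change)
  #4 pop 3: in=+ → − (was ⊥); enqueue [2]
  #5 pop 4: in=⊤ → ⊤ (was ⊥); enqueue []
  #6 pop 5: in=⊤ → ⊤ (was 0); enqueue [1]
  #7 pop 0: in=⊤ → ⊤ (no change)
  #8 pop 2: in=⊤ → ⊤ (was −); enqueue [0,4,5]
  #9 pop 1: in=⊤ → + (no change)
  #10 pop 0: in=⊤ → ⊤ (no change)
  #11 pop 4: in=⊤ → ⊤ (no change)
  #12 pop 5: in=⊤ → ⊤ (no change)

Fixpoint:
  val[0] = ⊤
  val[1] = +
  val[2] = ⊤
  val[3] = −
  val[4] = ⊤
  val[5] = ⊤

⊤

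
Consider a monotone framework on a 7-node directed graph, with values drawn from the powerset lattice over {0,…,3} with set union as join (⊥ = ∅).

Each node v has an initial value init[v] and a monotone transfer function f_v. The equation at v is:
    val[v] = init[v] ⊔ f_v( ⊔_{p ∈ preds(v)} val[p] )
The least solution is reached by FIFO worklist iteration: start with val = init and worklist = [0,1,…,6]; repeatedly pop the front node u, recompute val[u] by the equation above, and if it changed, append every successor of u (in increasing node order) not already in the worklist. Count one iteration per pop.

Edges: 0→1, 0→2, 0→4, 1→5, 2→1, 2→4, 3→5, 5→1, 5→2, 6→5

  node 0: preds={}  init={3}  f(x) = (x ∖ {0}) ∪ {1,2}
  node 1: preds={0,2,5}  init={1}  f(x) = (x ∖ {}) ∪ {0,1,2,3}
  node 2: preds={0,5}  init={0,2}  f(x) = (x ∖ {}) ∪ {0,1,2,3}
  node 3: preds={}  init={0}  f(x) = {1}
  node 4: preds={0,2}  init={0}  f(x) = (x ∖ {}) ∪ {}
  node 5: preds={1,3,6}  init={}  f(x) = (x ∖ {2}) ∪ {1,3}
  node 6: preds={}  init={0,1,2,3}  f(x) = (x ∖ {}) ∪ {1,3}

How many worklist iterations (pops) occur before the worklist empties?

Trace (9 dequeues):
  [1] u=0 | in {} | out {1,2,3} | prev {3} | push {}
  [2] u=1 | in {0,1,2,3} | out {0,1,2,3} | prev {1} | push {}
  [3] u=2 | in {1,2,3} | out {0,1,2,3} | prev {0,2} | push {1}
  [4] u=3 | in {} | out {0,1} | prev {0} | push {}
  [5] u=4 | in {0,1,2,3} | out {0,1,2,3} | prev {0} | push {}
  [6] u=5 | in {0,1,2,3} | out {0,1,3} | prev {} | push {2}
  [7] u=6 | in {} | out {0,1,2,3} | ==
  [8] u=1 | in {0,1,2,3} | out {0,1,2,3} | ==
  [9] u=2 | in {0,1,2,3} | out {0,1,2,3} | ==

Converged values:
  [0] {1,2,3}
  [1] {0,1,2,3}
  [2] {0,1,2,3}
  [3] {0,1}
  [4] {0,1,2,3}
  [5] {0,1,3}
  [6] {0,1,2,3}

9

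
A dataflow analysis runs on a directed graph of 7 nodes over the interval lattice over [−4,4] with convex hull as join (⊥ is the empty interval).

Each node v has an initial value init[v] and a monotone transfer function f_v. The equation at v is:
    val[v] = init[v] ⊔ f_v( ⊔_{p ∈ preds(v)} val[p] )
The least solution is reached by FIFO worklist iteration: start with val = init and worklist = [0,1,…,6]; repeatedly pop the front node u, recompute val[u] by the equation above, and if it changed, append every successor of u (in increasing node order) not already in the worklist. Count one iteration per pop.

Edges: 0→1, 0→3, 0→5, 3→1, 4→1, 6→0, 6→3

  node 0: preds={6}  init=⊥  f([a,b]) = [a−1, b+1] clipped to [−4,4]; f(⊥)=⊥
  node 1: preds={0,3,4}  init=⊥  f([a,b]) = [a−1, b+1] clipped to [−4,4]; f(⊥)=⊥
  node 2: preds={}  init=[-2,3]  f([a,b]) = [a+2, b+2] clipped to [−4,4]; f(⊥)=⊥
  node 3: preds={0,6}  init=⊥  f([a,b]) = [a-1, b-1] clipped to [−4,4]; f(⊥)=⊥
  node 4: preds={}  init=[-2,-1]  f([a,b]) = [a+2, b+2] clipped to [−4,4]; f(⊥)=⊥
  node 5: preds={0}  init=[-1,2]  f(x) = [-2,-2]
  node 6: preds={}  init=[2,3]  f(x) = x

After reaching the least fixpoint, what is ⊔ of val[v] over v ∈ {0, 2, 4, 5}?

Iteration log — 8 steps:
  step 1. node 0  ⊔preds=[2,3]  new=[1,4]  old=⊥  +wl: 
  step 2. node 1  ⊔preds=[-2,4]  new=[-3,4]  old=⊥  +wl: 
  step 3. node 2  ⊔preds=⊥  new=[-2,3]  stable
  step 4. node 3  ⊔preds=[1,4]  new=[0,3]  old=⊥  +wl: 1
  step 5. node 4  ⊔preds=⊥  new=[-2,-1]  stable
  step 6. node 5  ⊔preds=[1,4]  new=[-2,2]  old=[-1,2]  +wl: 
  step 7. node 6  ⊔preds=⊥  new=[2,3]  stable
  step 8. node 1  ⊔preds=[-2,4]  new=[-3,4]  stable

Least fixpoint reached:
  node 0: [1,4]
  node 1: [-3,4]
  node 2: [-2,3]
  node 3: [0,3]
  node 4: [-2,-1]
  node 5: [-2,2]
  node 6: [2,3]

[-2,4]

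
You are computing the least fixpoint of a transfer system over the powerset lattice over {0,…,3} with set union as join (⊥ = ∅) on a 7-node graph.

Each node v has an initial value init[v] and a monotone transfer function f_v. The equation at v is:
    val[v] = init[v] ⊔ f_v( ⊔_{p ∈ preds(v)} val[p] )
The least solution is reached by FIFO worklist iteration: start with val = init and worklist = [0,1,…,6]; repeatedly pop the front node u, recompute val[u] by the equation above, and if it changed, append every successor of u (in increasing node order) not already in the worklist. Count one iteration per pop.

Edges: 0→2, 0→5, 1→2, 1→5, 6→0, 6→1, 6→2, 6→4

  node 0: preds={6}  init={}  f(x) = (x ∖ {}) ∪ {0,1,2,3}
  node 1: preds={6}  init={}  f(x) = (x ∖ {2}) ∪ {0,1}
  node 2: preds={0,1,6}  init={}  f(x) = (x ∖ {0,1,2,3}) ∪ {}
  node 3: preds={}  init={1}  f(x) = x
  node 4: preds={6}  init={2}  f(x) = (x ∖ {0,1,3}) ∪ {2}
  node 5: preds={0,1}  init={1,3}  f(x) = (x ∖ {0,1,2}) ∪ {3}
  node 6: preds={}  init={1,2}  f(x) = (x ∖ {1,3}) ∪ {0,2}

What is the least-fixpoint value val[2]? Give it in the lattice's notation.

{}

Trace (11 dequeues):
  [1] u=0 | in {1,2} | out {0,1,2,3} | prev {} | push {}
  [2] u=1 | in {1,2} | out {0,1} | prev {} | push {}
  [3] u=2 | in {0,1,2,3} | out {} | ==
  [4] u=3 | in {} | out {1} | ==
  [5] u=4 | in {1,2} | out {2} | ==
  [6] u=5 | in {0,1,2,3} | out {1,3} | ==
  [7] u=6 | in {} | out {0,1,2} | prev {1,2} | push {0,1,2,4}
  [8] u=0 | in {0,1,2} | out {0,1,2,3} | ==
  [9] u=1 | in {0,1,2} | out {0,1} | ==
  [10] u=2 | in {0,1,2,3} | out {} | ==
  [11] u=4 | in {0,1,2} | out {2} | ==

Converged values:
  [0] {0,1,2,3}
  [1] {0,1}
  [2] {}
  [3] {1}
  [4] {2}
  [5] {1,3}
  [6] {0,1,2}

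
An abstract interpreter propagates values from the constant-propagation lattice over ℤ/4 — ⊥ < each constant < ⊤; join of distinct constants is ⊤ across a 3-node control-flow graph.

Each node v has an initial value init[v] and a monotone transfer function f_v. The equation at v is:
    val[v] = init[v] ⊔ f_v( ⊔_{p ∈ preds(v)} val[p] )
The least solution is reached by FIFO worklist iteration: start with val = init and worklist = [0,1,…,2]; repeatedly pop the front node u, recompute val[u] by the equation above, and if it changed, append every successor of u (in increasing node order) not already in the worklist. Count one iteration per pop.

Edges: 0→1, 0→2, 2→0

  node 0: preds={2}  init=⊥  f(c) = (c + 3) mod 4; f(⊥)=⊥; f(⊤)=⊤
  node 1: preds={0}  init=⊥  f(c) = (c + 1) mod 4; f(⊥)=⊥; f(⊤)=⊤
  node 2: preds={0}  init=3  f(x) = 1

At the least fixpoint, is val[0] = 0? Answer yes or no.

Iteration log — 6 steps:
  step 1. node 0  ⊔preds=3  new=2  old=⊥  +wl: 
  step 2. node 1  ⊔preds=2  new=3  old=⊥  +wl: 
  step 3. node 2  ⊔preds=2  new=⊤  old=3  +wl: 0
  step 4. node 0  ⊔preds=⊤  new=⊤  old=2  +wl: 1,2
  step 5. node 1  ⊔preds=⊤  new=⊤  old=3  +wl: 
  step 6. node 2  ⊔preds=⊤  new=⊤  stable

Least fixpoint reached:
  node 0: ⊤
  node 1: ⊤
  node 2: ⊤

no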